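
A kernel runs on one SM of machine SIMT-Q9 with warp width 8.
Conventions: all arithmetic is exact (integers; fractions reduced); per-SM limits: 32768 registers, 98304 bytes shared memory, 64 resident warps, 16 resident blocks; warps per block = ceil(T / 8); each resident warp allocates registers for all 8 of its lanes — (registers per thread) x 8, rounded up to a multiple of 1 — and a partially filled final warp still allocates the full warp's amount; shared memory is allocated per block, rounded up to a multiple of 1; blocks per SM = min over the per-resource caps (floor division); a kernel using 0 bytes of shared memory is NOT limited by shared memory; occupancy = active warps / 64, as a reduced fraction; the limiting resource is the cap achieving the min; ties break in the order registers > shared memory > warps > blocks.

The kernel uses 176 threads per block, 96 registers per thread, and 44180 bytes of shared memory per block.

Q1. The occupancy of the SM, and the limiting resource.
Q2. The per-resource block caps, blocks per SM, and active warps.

Answer: occupancy 11/32, limited by registers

registers: 1 block
shared memory: 2 blocks
warps: 2 blocks
blocks: 16 blocks

Answer: 1 block, 22 active warps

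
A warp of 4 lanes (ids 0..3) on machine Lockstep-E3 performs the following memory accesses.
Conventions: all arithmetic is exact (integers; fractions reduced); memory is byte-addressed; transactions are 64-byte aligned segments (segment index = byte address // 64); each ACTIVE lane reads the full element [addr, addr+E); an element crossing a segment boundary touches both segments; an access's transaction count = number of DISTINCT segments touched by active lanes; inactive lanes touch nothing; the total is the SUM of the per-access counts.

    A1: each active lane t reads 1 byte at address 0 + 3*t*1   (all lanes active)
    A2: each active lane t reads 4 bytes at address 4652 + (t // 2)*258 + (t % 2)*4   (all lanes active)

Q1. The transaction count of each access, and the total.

A1: 1 transaction
A2: 2 transactions

Answer: 1,2; total 3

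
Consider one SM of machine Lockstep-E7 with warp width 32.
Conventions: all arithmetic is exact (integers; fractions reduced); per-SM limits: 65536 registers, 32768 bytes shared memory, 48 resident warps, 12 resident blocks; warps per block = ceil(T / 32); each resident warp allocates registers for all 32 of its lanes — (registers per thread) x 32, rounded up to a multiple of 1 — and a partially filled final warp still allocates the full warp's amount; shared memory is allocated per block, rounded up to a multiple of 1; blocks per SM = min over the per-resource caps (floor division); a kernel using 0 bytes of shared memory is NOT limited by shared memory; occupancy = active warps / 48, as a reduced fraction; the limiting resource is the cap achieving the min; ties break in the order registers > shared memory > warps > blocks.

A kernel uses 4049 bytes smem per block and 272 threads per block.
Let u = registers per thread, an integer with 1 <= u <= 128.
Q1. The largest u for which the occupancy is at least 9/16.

Answer: u = 75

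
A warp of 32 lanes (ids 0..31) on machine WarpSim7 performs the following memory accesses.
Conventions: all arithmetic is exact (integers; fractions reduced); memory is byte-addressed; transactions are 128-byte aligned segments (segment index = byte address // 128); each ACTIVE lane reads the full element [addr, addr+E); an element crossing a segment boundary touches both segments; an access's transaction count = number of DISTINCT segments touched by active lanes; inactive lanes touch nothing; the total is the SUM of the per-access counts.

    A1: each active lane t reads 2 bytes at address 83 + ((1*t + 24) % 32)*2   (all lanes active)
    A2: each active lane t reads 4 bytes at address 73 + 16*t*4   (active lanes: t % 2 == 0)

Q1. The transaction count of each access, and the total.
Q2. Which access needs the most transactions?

A1: 2 transactions
A2: 16 transactions

Answer: 2,16; total 18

Answer: A2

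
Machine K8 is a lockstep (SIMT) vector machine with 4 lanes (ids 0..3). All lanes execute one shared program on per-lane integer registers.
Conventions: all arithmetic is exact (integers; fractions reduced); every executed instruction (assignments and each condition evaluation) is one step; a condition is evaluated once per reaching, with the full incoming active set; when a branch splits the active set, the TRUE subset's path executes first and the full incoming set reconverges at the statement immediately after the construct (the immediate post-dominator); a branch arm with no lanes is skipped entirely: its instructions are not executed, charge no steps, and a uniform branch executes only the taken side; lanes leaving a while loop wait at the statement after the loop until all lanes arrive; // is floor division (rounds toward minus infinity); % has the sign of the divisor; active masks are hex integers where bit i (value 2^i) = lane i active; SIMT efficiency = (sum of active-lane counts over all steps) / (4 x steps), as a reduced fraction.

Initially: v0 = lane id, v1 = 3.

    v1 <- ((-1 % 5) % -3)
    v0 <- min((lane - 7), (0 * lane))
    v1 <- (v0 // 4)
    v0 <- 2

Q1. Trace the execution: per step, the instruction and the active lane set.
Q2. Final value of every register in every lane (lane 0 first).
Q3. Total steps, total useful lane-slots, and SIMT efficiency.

step 0: v1 <- ((-1 % 5) % -3)        0xf
step 1: v0 <- min((lane - 7), (0 * lane)) 0xf
step 2: v1 <- (v0 // 4)              0xf
step 3: v0 <- 2                      0xf

Answer: 4 steps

v0: 2,2,2,2
v1: -2,-2,-2,-1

steps = 4; useful = 16; efficiency = 16/16 = 1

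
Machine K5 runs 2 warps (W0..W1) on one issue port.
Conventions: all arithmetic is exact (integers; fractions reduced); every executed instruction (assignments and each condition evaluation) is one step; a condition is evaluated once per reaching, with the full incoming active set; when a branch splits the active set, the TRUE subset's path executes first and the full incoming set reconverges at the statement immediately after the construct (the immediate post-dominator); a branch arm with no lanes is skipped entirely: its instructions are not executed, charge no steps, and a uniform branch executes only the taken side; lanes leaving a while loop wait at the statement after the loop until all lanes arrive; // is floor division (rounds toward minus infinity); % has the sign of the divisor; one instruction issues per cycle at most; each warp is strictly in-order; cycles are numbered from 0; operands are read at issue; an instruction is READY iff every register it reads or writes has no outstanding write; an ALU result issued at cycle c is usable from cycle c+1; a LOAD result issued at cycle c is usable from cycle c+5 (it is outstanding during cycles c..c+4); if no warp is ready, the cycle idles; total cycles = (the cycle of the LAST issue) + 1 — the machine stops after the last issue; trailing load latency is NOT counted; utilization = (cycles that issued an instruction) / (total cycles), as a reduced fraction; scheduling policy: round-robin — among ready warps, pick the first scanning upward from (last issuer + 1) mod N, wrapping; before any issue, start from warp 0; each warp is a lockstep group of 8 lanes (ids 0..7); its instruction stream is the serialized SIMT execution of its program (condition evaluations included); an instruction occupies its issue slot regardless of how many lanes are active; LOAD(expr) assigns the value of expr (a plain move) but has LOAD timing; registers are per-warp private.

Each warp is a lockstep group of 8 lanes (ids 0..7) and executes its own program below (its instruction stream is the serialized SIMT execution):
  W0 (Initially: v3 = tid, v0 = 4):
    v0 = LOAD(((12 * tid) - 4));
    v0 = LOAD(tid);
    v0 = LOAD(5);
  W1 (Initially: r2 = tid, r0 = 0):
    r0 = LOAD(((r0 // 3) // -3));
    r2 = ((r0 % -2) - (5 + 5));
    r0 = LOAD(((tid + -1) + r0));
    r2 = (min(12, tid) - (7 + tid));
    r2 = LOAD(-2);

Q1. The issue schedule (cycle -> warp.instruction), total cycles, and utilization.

cycle 0: W0.I0
cycle 1: W1.I0
cycle 2: idle
cycle 3: idle
cycle 4: idle
cycle 5: W0.I1
cycle 6: W1.I1
cycle 7: W1.I2
cycle 8: W1.I3
cycle 9: W1.I4
cycle 10: W0.I2

Answer: 11 cycles, utilization 8/11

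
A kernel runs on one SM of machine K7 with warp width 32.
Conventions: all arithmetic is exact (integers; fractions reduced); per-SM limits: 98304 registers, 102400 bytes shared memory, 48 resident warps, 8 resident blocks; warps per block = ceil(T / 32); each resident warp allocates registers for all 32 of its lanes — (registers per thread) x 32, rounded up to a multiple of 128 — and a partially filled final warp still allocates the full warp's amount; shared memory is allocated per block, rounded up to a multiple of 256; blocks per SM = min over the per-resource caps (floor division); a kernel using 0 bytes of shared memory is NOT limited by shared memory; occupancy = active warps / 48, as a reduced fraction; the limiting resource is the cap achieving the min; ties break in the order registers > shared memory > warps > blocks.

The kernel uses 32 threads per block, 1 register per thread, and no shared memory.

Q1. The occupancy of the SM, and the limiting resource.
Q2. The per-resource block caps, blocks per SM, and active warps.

Answer: occupancy 1/6, limited by blocks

registers: 768 blocks
shared memory: no limit (kernel uses none)
warps: 48 blocks
blocks: 8 blocks

Answer: 8 blocks, 8 active warps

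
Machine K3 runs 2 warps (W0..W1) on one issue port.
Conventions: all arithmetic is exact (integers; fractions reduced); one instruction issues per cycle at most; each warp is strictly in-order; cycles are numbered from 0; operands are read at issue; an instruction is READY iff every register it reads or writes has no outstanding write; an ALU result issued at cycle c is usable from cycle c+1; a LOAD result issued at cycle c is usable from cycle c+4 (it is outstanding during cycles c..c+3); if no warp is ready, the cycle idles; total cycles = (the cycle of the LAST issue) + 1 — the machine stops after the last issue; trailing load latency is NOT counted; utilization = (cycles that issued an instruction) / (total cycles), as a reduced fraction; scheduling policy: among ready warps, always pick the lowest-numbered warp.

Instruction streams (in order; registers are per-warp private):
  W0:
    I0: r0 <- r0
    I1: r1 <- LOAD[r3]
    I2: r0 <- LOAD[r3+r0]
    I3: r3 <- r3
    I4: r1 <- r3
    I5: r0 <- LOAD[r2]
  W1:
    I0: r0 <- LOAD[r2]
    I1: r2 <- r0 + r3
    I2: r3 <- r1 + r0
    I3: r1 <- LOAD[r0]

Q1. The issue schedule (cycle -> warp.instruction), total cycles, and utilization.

cycle 0: W0.I0
cycle 1: W0.I1
cycle 2: W0.I2
cycle 3: W0.I3
cycle 4: W1.I0
cycle 5: W0.I4
cycle 6: W0.I5
cycle 7: idle
cycle 8: W1.I1
cycle 9: W1.I2
cycle 10: W1.I3

Answer: 11 cycles, utilization 10/11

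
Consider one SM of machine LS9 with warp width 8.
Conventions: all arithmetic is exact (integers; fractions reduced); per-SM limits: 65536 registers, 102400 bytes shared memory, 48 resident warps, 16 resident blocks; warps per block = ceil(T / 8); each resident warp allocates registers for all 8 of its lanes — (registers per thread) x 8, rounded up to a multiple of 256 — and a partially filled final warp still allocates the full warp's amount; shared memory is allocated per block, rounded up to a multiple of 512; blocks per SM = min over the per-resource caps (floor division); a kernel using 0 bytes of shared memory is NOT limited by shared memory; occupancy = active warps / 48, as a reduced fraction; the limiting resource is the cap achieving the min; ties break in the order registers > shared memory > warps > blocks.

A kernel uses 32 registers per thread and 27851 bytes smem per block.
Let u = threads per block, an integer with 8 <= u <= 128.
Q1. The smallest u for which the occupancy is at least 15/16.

Answer: u = 113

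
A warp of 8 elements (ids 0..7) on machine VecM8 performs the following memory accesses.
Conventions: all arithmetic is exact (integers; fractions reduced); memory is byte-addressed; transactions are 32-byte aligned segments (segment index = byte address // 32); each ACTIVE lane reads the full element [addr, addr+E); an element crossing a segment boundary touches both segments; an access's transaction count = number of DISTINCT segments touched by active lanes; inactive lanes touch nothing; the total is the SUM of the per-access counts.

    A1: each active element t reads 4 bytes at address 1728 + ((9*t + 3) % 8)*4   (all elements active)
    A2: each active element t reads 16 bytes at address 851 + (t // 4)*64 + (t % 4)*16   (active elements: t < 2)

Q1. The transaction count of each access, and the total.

A1: 1 transaction
A2: 2 transactions

Answer: 1,2; total 3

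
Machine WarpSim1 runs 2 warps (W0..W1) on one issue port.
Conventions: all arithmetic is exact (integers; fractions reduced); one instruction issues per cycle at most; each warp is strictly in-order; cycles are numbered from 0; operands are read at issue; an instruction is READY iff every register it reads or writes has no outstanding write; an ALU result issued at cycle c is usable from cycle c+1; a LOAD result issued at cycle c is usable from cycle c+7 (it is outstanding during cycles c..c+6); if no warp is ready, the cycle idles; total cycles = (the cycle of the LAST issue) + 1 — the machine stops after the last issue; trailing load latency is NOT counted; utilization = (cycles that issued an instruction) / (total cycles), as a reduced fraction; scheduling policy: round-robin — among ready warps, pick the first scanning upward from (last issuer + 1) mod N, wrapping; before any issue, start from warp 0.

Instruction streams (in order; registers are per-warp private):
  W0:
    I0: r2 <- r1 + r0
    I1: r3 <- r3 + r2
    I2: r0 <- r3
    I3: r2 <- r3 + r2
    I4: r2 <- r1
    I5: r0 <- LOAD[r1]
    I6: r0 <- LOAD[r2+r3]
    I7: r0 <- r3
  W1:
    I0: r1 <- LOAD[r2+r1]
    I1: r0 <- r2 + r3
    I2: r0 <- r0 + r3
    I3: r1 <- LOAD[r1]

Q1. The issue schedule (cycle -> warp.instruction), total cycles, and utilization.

cycle 0: W0.I0
cycle 1: W1.I0
cycle 2: W0.I1
cycle 3: W1.I1
cycle 4: W0.I2
cycle 5: W1.I2
cycle 6: W0.I3
cycle 7: W0.I4
cycle 8: W1.I3
cycle 9: W0.I5
cycle 10: idle
cycle 11: idle
cycle 12: idle
cycle 13: idle
cycle 14: idle
cycle 15: idle
cycle 16: W0.I6
cycle 17: idle
cycle 18: idle
cycle 19: idle
cycle 20: idle
cycle 21: idle
cycle 22: idle
cycle 23: W0.I7

Answer: 24 cycles, utilization 1/2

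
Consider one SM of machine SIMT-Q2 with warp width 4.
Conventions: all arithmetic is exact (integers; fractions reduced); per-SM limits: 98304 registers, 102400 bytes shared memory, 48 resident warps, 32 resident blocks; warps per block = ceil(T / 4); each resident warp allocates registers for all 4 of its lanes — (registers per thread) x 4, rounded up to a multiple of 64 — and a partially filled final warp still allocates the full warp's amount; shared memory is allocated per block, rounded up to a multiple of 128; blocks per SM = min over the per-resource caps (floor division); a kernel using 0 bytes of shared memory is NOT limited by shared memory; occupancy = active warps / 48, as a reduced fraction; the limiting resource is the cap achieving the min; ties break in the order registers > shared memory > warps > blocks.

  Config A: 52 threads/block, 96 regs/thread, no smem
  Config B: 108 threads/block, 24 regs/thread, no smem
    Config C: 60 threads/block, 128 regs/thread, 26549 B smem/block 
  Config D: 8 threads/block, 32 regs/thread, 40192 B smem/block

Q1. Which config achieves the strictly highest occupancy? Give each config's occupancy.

occupancies: A 13/16, B 9/16, C 15/16, D 1/12

Answer: C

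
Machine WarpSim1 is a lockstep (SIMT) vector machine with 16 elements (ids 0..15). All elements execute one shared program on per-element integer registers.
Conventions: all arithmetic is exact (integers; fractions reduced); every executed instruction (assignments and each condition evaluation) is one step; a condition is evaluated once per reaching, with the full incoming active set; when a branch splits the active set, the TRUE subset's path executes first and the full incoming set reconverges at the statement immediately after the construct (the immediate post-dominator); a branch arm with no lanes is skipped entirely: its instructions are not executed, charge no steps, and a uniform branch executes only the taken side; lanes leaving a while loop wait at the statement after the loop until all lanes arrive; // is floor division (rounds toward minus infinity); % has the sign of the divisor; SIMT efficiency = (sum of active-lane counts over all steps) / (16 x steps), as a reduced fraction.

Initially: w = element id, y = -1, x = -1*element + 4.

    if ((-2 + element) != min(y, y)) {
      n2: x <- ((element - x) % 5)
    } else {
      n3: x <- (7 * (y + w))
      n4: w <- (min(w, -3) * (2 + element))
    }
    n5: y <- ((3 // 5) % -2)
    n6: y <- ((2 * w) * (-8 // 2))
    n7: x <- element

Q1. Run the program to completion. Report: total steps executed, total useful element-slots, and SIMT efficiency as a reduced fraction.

Answer: 7 steps, 81 useful, 81/112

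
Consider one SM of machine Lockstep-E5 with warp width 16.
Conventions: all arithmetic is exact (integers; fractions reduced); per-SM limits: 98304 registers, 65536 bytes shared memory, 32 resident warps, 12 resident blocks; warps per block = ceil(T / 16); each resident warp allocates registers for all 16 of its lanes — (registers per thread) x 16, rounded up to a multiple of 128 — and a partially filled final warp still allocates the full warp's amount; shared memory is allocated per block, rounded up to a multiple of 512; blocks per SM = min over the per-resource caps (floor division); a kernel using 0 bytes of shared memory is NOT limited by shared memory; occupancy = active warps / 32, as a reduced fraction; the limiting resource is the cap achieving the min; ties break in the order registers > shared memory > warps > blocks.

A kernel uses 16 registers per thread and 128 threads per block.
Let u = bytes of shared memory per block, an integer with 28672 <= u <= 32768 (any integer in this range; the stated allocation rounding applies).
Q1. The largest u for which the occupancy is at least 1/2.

Answer: u = 32768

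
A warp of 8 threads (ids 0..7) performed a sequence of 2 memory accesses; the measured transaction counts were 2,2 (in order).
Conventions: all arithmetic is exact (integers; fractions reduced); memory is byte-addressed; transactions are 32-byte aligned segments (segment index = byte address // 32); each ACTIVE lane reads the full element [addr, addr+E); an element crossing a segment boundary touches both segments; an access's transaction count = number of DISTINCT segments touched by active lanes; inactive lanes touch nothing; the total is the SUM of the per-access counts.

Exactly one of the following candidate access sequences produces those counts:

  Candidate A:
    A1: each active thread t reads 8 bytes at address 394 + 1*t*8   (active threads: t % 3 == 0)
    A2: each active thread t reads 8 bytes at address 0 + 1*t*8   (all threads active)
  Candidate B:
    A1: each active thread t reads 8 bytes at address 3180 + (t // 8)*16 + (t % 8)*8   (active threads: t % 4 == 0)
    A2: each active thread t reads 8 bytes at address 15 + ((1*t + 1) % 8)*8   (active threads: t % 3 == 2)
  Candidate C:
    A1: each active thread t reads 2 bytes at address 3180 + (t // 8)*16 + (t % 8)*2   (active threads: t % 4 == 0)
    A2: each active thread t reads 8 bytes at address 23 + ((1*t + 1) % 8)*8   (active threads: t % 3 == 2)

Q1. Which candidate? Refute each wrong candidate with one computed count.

A: A1 gives 3 transactions, not 2
C: A1 gives 1 transaction, not 2
B: all counts match (2,2)

Answer: B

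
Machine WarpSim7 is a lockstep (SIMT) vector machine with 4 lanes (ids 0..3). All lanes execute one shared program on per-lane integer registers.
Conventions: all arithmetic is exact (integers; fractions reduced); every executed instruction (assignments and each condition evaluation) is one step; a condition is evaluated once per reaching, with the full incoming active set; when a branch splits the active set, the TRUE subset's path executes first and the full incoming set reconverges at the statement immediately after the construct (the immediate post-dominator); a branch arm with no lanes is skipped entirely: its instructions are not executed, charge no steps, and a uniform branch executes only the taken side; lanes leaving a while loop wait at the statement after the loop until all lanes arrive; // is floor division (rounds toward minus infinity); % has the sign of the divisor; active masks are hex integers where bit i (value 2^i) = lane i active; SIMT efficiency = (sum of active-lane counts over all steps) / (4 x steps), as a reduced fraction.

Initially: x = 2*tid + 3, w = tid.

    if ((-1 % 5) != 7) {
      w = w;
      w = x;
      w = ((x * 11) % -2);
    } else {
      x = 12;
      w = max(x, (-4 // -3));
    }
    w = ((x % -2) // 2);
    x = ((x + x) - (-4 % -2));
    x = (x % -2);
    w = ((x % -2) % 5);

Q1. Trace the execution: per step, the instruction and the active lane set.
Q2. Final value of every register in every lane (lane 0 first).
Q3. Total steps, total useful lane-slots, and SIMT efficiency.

step 0: eval ((-1 % 5) != 7)         0xf
step 1: w <- w                       0xf
step 2: w <- x                       0xf
step 3: w <- ((x * 11) % -2)         0xf
step 4: w <- ((x % -2) // 2)         0xf
step 5: x <- ((x + x) - (-4 % -2))   0xf
step 6: x <- (x % -2)                0xf
step 7: w <- ((x % -2) % 5)          0xf

Answer: 8 steps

x: 0,0,0,0
w: 0,0,0,0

steps = 8; useful = 32; efficiency = 32/32 = 1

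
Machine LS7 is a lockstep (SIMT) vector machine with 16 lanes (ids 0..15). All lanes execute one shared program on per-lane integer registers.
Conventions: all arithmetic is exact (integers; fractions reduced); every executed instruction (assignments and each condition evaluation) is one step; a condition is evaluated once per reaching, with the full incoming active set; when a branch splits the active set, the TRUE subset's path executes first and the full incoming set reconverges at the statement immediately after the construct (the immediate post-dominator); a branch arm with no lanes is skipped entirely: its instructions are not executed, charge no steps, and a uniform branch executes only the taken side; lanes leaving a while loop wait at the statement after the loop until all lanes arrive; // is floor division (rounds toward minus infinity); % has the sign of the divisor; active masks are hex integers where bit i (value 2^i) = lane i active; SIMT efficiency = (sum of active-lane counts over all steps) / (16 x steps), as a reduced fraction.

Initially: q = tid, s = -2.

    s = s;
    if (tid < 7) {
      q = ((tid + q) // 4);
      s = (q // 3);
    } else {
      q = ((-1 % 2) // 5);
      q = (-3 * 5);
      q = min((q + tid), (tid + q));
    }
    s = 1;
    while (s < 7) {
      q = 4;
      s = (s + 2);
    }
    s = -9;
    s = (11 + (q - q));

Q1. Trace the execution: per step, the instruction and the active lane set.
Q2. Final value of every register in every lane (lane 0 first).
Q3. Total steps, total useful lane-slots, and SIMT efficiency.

step 0: s <- s                       0xffff
step 1: eval (tid < 7)               0xffff
step 2: q <- ((tid + q) // 4)        0x007f
step 3: s <- (q // 3)                0x007f
step 4: q <- ((-1 % 2) // 5)         0xff80
step 5: q <- (-3 * 5)                0xff80
step 6: q <- min((q + tid), (tid + q)) 0xff80
step 7: s <- 1                       0xffff
step 8: eval (s < 7)                 0xffff
step 9: q <- 4                       0xffff
step 10: s <- (s + 2)                 0xffff
step 11: eval (s < 7)                 0xffff
step 12: q <- 4                       0xffff
step 13: s <- (s + 2)                 0xffff
step 14: eval (s < 7)                 0xffff
step 15: q <- 4                       0xffff
step 16: s <- (s + 2)                 0xffff
step 17: eval (s < 7)                 0xffff
step 18: s <- -9                      0xffff
step 19: s <- (11 + (q - q))          0xffff

Answer: 20 steps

q: 4,4,4,4,4,4,4,4,4,4,4,4,4,4,4,4
s: 11,11,11,11,11,11,11,11,11,11,11,11,11,11,11,11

steps = 20; useful = 281; efficiency = 281/320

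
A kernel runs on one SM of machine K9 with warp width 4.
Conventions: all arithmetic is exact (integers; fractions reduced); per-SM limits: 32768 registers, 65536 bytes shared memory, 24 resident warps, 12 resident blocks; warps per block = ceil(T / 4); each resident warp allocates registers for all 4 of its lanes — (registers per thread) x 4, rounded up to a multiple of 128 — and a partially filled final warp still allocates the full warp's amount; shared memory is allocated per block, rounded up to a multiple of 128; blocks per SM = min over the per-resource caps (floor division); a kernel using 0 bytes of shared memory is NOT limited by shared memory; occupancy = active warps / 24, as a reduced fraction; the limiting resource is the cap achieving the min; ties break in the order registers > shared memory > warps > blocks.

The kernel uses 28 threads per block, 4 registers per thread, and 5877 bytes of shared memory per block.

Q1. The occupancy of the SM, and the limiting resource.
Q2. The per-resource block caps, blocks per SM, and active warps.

Answer: occupancy 7/8, limited by warps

registers: 36 blocks
shared memory: 11 blocks
warps: 3 blocks
blocks: 12 blocks

Answer: 3 blocks, 21 active warps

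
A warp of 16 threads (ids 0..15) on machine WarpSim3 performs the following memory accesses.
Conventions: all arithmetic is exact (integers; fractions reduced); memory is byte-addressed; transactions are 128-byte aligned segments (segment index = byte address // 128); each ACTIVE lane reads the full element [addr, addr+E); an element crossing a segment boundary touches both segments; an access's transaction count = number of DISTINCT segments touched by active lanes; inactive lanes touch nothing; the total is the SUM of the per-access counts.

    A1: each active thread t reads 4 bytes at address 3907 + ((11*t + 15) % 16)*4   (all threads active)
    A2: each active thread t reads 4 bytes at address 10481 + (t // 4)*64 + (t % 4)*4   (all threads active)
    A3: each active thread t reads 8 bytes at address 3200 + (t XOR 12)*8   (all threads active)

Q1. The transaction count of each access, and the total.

A1: 2 transactions
A2: 3 transactions
A3: 1 transaction

Answer: 2,3,1; total 6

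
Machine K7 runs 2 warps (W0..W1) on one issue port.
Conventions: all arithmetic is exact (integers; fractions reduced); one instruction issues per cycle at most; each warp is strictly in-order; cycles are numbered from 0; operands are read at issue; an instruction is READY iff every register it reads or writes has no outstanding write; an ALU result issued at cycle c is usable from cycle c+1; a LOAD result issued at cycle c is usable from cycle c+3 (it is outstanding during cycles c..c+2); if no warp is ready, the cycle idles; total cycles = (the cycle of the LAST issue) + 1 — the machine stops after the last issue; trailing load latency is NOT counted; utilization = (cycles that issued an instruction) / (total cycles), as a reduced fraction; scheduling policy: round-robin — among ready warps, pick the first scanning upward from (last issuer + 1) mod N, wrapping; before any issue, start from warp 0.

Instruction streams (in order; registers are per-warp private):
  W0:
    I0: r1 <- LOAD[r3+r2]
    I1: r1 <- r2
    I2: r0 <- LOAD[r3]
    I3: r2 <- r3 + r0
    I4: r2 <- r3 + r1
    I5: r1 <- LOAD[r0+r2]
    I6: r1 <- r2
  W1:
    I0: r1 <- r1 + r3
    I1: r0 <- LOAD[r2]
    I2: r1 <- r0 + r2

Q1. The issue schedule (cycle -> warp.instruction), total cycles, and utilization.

cycle 0: W0.I0
cycle 1: W1.I0
cycle 2: W1.I1
cycle 3: W0.I1
cycle 4: W0.I2
cycle 5: W1.I2
cycle 6: idle
cycle 7: W0.I3
cycle 8: W0.I4
cycle 9: W0.I5
cycle 10: idle
cycle 11: idle
cycle 12: W0.I6

Answer: 13 cycles, utilization 10/13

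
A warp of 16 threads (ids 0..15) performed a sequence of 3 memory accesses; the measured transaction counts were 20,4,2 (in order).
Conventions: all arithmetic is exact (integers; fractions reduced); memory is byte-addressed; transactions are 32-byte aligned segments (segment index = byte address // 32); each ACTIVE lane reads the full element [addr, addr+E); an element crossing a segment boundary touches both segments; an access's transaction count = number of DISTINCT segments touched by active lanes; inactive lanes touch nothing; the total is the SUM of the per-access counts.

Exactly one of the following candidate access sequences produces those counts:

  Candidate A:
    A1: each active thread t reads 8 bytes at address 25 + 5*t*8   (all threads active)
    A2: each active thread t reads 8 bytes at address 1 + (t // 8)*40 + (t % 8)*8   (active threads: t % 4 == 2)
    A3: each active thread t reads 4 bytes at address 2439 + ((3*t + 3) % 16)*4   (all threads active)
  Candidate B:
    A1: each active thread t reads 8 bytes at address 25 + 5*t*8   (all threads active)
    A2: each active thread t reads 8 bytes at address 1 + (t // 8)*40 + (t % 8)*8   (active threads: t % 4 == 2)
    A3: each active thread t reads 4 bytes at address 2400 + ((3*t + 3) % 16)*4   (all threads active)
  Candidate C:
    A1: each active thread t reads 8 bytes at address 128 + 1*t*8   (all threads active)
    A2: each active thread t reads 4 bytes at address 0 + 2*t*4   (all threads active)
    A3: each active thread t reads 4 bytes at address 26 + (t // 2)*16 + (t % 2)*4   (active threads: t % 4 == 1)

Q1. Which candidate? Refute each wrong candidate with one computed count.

A: A3 gives 3 transactions, not 2
C: A1 gives 4 transactions, not 20
B: all counts match (20,4,2)

Answer: B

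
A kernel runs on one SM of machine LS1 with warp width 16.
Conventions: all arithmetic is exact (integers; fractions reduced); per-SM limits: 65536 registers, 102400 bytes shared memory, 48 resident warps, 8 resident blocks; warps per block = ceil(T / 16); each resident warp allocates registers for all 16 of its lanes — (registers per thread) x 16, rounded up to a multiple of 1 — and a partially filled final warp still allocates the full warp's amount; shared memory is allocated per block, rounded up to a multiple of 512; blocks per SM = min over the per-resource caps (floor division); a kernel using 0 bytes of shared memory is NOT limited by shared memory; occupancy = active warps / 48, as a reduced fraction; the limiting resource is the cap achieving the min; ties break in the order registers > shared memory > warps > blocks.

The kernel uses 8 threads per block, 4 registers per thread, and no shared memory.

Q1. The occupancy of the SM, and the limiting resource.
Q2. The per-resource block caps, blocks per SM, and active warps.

Answer: occupancy 1/6, limited by blocks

registers: 1024 blocks
shared memory: no limit (kernel uses none)
warps: 48 blocks
blocks: 8 blocks

Answer: 8 blocks, 8 active warps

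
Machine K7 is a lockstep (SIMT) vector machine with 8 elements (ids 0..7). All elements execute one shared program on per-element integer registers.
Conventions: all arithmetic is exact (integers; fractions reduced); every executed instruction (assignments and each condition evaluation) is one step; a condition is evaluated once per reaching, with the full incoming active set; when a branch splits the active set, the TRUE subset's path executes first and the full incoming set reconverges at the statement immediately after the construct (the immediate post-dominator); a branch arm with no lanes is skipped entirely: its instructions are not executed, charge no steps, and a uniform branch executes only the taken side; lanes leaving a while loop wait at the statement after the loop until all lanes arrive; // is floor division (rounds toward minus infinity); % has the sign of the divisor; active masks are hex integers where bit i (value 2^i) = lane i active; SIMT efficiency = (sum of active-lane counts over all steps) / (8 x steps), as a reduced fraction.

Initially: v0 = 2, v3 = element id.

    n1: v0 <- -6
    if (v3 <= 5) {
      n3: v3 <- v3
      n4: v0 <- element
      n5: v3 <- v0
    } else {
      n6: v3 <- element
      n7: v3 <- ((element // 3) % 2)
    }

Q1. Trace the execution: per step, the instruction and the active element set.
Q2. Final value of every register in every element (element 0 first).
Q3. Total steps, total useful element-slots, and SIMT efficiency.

step 0: v0 <- -6                     0xff
step 1: eval (v3 <= 5)               0xff
step 2: v3 <- v3                     0x3f
step 3: v0 <- element                0x3f
step 4: v3 <- v0                     0x3f
step 5: v3 <- element                0xc0
step 6: v3 <- ((element // 3) % 2)   0xc0

Answer: 7 steps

v0: 0,1,2,3,4,5,-6,-6
v3: 0,1,2,3,4,5,0,0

steps = 7; useful = 38; efficiency = 38/56 = 19/28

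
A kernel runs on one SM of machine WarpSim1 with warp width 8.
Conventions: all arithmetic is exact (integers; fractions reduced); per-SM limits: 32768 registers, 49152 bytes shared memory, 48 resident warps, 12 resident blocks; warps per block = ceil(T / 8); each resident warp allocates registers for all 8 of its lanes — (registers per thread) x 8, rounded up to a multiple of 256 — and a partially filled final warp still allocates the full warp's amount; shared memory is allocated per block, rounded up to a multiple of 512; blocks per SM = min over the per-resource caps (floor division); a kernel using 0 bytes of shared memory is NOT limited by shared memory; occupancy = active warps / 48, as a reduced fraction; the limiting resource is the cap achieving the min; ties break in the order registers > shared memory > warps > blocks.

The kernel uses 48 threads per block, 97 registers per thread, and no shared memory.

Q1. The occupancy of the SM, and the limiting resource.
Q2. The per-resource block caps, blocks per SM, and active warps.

Answer: occupancy 5/8, limited by registers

registers: 5 blocks
shared memory: no limit (kernel uses none)
warps: 8 blocks
blocks: 12 blocks

Answer: 5 blocks, 30 active warps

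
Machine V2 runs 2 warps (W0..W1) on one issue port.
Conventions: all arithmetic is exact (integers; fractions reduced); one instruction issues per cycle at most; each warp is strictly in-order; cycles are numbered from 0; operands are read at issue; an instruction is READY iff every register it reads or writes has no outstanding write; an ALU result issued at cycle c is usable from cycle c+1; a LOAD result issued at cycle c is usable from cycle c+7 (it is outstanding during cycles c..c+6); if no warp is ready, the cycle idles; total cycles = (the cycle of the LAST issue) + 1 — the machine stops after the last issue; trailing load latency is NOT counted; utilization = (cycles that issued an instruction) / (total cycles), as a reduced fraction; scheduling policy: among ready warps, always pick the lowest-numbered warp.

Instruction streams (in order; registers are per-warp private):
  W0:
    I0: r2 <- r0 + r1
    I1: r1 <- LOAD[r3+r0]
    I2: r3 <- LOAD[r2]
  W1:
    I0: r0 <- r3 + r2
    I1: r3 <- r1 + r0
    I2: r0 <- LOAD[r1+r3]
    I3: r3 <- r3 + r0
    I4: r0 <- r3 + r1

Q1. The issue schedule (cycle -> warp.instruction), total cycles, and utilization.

cycle 0: W0.I0
cycle 1: W0.I1
cycle 2: W0.I2
cycle 3: W1.I0
cycle 4: W1.I1
cycle 5: W1.I2
cycle 6: idle
cycle 7: idle
cycle 8: idle
cycle 9: idle
cycle 10: idle
cycle 11: idle
cycle 12: W1.I3
cycle 13: W1.I4

Answer: 14 cycles, utilization 4/7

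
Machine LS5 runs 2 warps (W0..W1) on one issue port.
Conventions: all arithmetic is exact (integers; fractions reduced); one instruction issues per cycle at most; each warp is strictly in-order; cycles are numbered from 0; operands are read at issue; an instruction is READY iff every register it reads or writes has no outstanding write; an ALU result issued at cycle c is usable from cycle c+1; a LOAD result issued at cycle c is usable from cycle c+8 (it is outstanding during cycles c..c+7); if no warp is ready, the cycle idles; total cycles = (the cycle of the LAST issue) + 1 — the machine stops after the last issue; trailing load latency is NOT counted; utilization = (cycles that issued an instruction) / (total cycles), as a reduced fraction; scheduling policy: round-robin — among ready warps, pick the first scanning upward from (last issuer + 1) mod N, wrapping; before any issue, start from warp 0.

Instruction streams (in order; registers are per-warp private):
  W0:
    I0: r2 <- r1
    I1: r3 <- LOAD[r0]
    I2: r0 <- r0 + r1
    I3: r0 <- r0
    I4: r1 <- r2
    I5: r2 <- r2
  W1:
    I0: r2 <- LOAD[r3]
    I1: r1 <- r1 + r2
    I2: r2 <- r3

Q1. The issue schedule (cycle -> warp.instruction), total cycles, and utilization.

cycle 0: W0.I0
cycle 1: W1.I0
cycle 2: W0.I1
cycle 3: W0.I2
cycle 4: W0.I3
cycle 5: W0.I4
cycle 6: W0.I5
cycle 7: idle
cycle 8: idle
cycle 9: W1.I1
cycle 10: W1.I2

Answer: 11 cycles, utilization 9/11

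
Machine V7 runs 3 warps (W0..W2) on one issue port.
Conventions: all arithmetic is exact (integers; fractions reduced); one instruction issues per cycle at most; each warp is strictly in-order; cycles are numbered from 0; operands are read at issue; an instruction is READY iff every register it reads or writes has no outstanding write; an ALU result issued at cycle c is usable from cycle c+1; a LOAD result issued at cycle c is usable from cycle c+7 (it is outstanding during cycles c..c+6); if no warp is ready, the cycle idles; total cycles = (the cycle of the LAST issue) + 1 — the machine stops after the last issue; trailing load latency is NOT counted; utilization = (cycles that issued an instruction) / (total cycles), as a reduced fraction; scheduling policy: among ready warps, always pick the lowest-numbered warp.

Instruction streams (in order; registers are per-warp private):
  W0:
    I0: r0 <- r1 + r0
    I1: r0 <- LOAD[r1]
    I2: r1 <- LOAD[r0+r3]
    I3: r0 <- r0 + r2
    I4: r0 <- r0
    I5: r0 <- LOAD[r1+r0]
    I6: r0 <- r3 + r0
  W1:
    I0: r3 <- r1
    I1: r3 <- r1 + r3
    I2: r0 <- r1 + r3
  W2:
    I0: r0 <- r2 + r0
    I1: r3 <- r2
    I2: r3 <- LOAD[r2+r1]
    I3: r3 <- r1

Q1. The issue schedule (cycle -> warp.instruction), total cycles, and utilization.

cycle 0: W0.I0
cycle 1: W0.I1
cycle 2: W1.I0
cycle 3: W1.I1
cycle 4: W1.I2
cycle 5: W2.I0
cycle 6: W2.I1
cycle 7: W2.I2
cycle 8: W0.I2
cycle 9: W0.I3
cycle 10: W0.I4
cycle 11: idle
cycle 12: idle
cycle 13: idle
cycle 14: W2.I3
cycle 15: W0.I5
cycle 16: idle
cycle 17: idle
cycle 18: idle
cycle 19: idle
cycle 20: idle
cycle 21: idle
cycle 22: W0.I6

Answer: 23 cycles, utilization 14/23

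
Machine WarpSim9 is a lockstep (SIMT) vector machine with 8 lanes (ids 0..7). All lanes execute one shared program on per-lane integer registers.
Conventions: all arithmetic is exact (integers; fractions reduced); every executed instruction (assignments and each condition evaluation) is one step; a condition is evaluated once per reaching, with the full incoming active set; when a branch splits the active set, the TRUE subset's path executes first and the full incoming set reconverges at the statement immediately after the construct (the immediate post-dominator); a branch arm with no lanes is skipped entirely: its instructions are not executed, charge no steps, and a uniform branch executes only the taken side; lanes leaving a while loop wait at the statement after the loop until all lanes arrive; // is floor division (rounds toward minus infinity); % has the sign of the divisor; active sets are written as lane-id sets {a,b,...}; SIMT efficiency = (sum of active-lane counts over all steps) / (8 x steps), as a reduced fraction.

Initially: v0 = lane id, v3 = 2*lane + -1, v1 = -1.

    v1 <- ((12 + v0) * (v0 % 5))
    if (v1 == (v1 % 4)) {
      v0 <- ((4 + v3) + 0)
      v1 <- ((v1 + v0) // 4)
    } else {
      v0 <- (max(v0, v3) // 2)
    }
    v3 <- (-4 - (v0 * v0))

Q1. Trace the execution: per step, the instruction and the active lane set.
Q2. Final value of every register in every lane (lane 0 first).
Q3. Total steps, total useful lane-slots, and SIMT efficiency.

step 0: v1 <- ((12 + v0) * (v0 % 5)) {0,1,2,3,4,5,6,7}
step 1: eval (v1 == (v1 % 4))        {0,1,2,3,4,5,6,7}
step 2: v0 <- ((4 + v3) + 0)         {0,5}
step 3: v1 <- ((v1 + v0) // 4)       {0,5}
step 4: v0 <- (max(v0, v3) // 2)     {1,2,3,4,6,7}
step 5: v3 <- (-4 - (v0 * v0))       {0,1,2,3,4,5,6,7}

Answer: 6 steps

v0: 3,0,1,2,3,13,5,6
v3: -13,-4,-5,-8,-13,-173,-29,-40
v1: 0,13,28,45,64,3,18,38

steps = 6; useful = 34; efficiency = 34/48 = 17/24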